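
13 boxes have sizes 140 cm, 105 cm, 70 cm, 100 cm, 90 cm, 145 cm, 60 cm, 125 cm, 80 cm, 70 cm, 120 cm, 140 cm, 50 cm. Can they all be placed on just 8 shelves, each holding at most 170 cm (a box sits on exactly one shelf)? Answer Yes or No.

Total = 1295 cm; ⌈1295/170⌉ = 8.
The bound of 8 does not rule out 8, but exhaustive search shows no assignment into 8 shelves of capacity 170 cm exists — the minimum is 9.

No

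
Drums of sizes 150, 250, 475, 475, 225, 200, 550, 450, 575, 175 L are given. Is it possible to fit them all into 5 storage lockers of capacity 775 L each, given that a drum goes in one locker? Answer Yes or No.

Yes

A valid assignment using 5 storage lockers:
  locker 1: 575 + 200 = 775
  locker 2: 550 + 225 = 775
  locker 3: 475 + 250 = 725
  locker 4: 475 + 175 = 650
  locker 5: 450 + 150 = 600
Every load is within 775 L, so 5 storage lockers suffice.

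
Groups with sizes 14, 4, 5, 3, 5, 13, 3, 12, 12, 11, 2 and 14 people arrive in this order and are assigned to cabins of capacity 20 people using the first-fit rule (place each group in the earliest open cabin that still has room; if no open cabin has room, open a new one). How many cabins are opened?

  14 → cabin 1 (new)  [load 14/20]
  4 → cabin 1  [load 18/20]
  5 → cabin 2 (new)  [load 5/20]
  3 → cabin 2  [load 8/20]
  5 → cabin 2  [load 13/20]
  13 → cabin 3 (new)  [load 13/20]
  3 → cabin 2  [load 16/20]
  12 → cabin 4 (new)  [load 12/20]
  12 → cabin 5 (new)  [load 12/20]
  11 → cabin 6 (new)  [load 11/20]
  2 → cabin 1  [load 20/20]
  14 → cabin 7 (new)  [load 14/20]
7 cabins opened.

7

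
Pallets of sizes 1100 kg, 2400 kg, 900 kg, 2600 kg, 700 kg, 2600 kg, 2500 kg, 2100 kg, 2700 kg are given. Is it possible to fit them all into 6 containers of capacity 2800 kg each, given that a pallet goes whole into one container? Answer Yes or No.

Total = 17600 kg; ⌈17600/2800⌉ = 7.
At least 7 containers are required, but only 6 are allowed.

No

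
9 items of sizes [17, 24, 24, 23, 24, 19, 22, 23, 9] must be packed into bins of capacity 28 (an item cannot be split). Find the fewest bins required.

Total = 24 + 24 + 24 + 23 + 23 + 22 + 19 + 17 + 9 = 185.
Lower bound: ⌈185/28⌉ = 7 bins.
Also, 8 items each exceed 14, and no two of those can share a bin, so at least 8 bins are needed.
A packing using 8 bins:
  bin 1: 24 = 24
  bin 2: 24 = 24
  bin 3: 24 = 24
  bin 4: 23 = 23
  bin 5: 23 = 23
  bin 6: 22 = 22
  bin 7: 19 + 9 = 28
  bin 8: 17 = 17
This matches the lower bound, so 8 is optimal.

8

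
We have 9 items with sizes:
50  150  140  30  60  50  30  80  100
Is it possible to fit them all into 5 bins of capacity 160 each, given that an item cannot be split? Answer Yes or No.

A valid assignment using 5 bins:
  bin 1: 150 = 150
  bin 2: 140 = 140
  bin 3: 100 + 60 = 160
  bin 4: 80 + 50 + 30 = 160
  bin 5: 50 + 30 = 80
Every load is within 160, so 5 bins suffice.

Yes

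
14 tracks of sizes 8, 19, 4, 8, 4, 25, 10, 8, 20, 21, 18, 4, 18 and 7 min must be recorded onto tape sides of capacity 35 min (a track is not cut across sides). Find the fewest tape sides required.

6

Total = 25 + 21 + 20 + 19 + 18 + 18 + 10 + 8 + 8 + 8 + 7 + 4 + 4 + 4 = 174 min.
Lower bound: ⌈174/35⌉ = 5 tape sides.
Also, 6 tracks each exceed 35/2 min, and no two of those can share a side, so at least 6 tape sides are needed.
A packing using 6 tape sides:
  side 1: 25 + 10 = 35
  side 2: 21 + 8 + 4 = 33
  side 3: 20 + 8 + 7 = 35
  side 4: 19 + 8 + 4 + 4 = 35
  side 5: 18 = 18
  side 6: 18 = 18
This matches the lower bound, so 6 is optimal.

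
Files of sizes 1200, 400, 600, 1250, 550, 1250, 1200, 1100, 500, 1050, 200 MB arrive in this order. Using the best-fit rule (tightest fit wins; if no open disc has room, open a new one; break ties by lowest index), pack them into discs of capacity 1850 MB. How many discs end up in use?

  1200 → disc 1 (new)  [load 1200/1850]
  400 → disc 1  [load 1600/1850]
  600 → disc 2 (new)  [load 600/1850]
  1250 → disc 2  [load 1850/1850]
  550 → disc 3 (new)  [load 550/1850]
  1250 → disc 3  [load 1800/1850]
  1200 → disc 4 (new)  [load 1200/1850]
  1100 → disc 5 (new)  [load 1100/1850]
  500 → disc 4  [load 1700/1850]
  1050 → disc 6 (new)  [load 1050/1850]
  200 → disc 1  [load 1800/1850]
6 discs opened.

6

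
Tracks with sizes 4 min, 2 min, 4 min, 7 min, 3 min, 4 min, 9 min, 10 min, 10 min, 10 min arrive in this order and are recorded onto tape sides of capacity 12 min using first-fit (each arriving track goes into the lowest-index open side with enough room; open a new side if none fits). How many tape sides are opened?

  4 → side 1 (new)  [load 4/12]
  2 → side 1  [load 6/12]
  4 → side 1  [load 10/12]
  7 → side 2 (new)  [load 7/12]
  3 → side 2  [load 10/12]
  4 → side 3 (new)  [load 4/12]
  9 → side 4 (new)  [load 9/12]
  10 → side 5 (new)  [load 10/12]
  10 → side 6 (new)  [load 10/12]
  10 → side 7 (new)  [load 10/12]
7 tape sides opened.

7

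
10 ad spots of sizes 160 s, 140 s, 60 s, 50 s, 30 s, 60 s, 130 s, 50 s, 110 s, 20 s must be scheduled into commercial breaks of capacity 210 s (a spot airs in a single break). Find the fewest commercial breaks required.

Total = 160 + 140 + 130 + 110 + 60 + 60 + 50 + 50 + 30 + 20 = 810 s.
Lower bound: ⌈810/210⌉ = 4 commercial breaks.
A packing using 4 commercial breaks:
  break 1: 160 + 50 = 210
  break 2: 140 + 60 = 200
  break 3: 130 + 60 + 20 = 210
  break 4: 110 + 50 + 30 = 190
This matches the lower bound, so 4 is optimal.

4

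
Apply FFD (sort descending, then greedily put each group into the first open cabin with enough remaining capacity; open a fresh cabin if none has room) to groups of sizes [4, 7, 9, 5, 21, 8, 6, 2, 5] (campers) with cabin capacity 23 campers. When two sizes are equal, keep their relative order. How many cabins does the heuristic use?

Sorted descending: 21, 9, 8, 7, 6, 5, 5, 4, 2.
  21 → cabin 1 (new)  [load 21/23]
  9 → cabin 2 (new)  [load 9/23]
  8 → cabin 2  [load 17/23]
  7 → cabin 3 (new)  [load 7/23]
  6 → cabin 2  [load 23/23]
  5 → cabin 3  [load 12/23]
  5 → cabin 3  [load 17/23]
  4 → cabin 3  [load 21/23]
  2 → cabin 1  [load 23/23]
3 cabins opened.

3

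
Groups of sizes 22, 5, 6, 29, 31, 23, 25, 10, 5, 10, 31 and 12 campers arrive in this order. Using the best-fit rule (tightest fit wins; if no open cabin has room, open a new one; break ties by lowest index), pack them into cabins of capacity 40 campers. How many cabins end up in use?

6

  22 → cabin 1 (new)  [load 22/40]
  5 → cabin 1  [load 27/40]
  6 → cabin 1  [load 33/40]
  29 → cabin 2 (new)  [load 29/40]
  31 → cabin 3 (new)  [load 31/40]
  23 → cabin 4 (new)  [load 23/40]
  25 → cabin 5 (new)  [load 25/40]
  10 → cabin 2  [load 39/40]
  5 → cabin 1  [load 38/40]
  10 → cabin 5  [load 35/40]
  31 → cabin 6 (new)  [load 31/40]
  12 → cabin 4  [load 35/40]
6 cabins opened.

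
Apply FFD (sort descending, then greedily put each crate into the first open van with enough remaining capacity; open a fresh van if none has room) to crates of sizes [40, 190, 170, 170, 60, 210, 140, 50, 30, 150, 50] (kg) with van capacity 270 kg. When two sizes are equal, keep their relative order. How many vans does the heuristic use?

6

Sorted descending: 210, 190, 170, 170, 150, 140, 60, 50, 50, 40, 30.
  210 → van 1 (new)  [load 210/270]
  190 → van 2 (new)  [load 190/270]
  170 → van 3 (new)  [load 170/270]
  170 → van 4 (new)  [load 170/270]
  150 → van 5 (new)  [load 150/270]
  140 → van 6 (new)  [load 140/270]
  60 → van 1  [load 270/270]
  50 → van 2  [load 240/270]
  50 → van 3  [load 220/270]
  40 → van 3  [load 260/270]
  30 → van 2  [load 270/270]
6 vans opened.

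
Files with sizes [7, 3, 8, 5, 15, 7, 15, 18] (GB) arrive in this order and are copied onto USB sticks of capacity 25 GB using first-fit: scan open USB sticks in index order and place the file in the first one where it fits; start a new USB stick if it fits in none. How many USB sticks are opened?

4

  7 → USB stick 1 (new)  [load 7/25]
  3 → USB stick 1  [load 10/25]
  8 → USB stick 1  [load 18/25]
  5 → USB stick 1  [load 23/25]
  15 → USB stick 2 (new)  [load 15/25]
  7 → USB stick 2  [load 22/25]
  15 → USB stick 3 (new)  [load 15/25]
  18 → USB stick 4 (new)  [load 18/25]
4 USB sticks opened.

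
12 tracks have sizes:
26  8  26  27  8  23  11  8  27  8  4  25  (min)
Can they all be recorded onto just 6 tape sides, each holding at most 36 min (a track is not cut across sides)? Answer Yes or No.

Yes

A valid assignment using 6 tape sides:
  side 1: 27 + 8 = 35
  side 2: 27 + 8 = 35
  side 3: 26 + 8 = 34
  side 4: 26 + 8 = 34
  side 5: 25 + 11 = 36
  side 6: 23 + 4 = 27
Every load is within 36 min, so 6 tape sides suffice.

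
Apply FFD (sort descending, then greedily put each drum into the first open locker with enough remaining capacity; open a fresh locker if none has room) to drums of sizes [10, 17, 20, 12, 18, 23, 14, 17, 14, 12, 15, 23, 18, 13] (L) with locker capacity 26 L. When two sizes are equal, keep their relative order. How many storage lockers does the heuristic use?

11

Sorted descending: 23, 23, 20, 18, 18, 17, 17, 15, 14, 14, 13, 12, 12, 10.
  23 → locker 1 (new)  [load 23/26]
  23 → locker 2 (new)  [load 23/26]
  20 → locker 3 (new)  [load 20/26]
  18 → locker 4 (new)  [load 18/26]
  18 → locker 5 (new)  [load 18/26]
  17 → locker 6 (new)  [load 17/26]
  17 → locker 7 (new)  [load 17/26]
  15 → locker 8 (new)  [load 15/26]
  14 → locker 9 (new)  [load 14/26]
  14 → locker 10 (new)  [load 14/26]
  13 → locker 11 (new)  [load 13/26]
  12 → locker 9  [load 26/26]
  12 → locker 10  [load 26/26]
  10 → locker 8  [load 25/26]
11 storage lockers opened.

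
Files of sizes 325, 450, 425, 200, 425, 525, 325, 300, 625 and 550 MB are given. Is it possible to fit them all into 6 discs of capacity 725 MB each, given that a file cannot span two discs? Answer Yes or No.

No

Total = 4150 MB; ⌈4150/725⌉ = 6.
The bound of 6 does not rule out 6, but exhaustive search shows no assignment into 6 discs of capacity 725 MB exists — the minimum is 7.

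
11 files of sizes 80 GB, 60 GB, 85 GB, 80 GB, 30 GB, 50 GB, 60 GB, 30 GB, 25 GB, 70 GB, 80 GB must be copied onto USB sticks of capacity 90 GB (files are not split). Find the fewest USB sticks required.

8

Total = 85 + 80 + 80 + 80 + 70 + 60 + 60 + 50 + 30 + 30 + 25 = 650 GB.
Lower bound: ⌈650/90⌉ = 8 USB sticks.
A packing using 8 USB sticks:
  USB stick 1: 85 = 85
  USB stick 2: 80 = 80
  USB stick 3: 80 = 80
  USB stick 4: 80 = 80
  USB stick 5: 70 = 70
  USB stick 6: 60 + 30 = 90
  USB stick 7: 60 + 30 = 90
  USB stick 8: 50 + 25 = 75
This matches the lower bound, so 8 is optimal.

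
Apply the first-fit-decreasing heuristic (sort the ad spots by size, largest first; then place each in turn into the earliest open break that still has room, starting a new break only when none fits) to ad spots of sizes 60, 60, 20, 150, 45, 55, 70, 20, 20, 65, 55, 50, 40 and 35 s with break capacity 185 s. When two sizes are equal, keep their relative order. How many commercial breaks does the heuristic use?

5

Sorted descending: 150, 70, 65, 60, 60, 55, 55, 50, 45, 40, 35, 20, 20, 20.
  150 → break 1 (new)  [load 150/185]
  70 → break 2 (new)  [load 70/185]
  65 → break 2  [load 135/185]
  60 → break 3 (new)  [load 60/185]
  60 → break 3  [load 120/185]
  55 → break 3  [load 175/185]
  55 → break 4 (new)  [load 55/185]
  50 → break 2  [load 185/185]
  45 → break 4  [load 100/185]
  40 → break 4  [load 140/185]
  35 → break 1  [load 185/185]
  20 → break 4  [load 160/185]
  20 → break 4  [load 180/185]
  20 → break 5 (new)  [load 20/185]
5 commercial breaks opened.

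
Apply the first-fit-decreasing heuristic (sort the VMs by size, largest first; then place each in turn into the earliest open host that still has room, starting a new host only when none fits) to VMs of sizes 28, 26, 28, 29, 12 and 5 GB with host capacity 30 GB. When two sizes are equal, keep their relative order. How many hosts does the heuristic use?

5

Sorted descending: 29, 28, 28, 26, 12, 5.
  29 → host 1 (new)  [load 29/30]
  28 → host 2 (new)  [load 28/30]
  28 → host 3 (new)  [load 28/30]
  26 → host 4 (new)  [load 26/30]
  12 → host 5 (new)  [load 12/30]
  5 → host 5  [load 17/30]
5 hosts opened.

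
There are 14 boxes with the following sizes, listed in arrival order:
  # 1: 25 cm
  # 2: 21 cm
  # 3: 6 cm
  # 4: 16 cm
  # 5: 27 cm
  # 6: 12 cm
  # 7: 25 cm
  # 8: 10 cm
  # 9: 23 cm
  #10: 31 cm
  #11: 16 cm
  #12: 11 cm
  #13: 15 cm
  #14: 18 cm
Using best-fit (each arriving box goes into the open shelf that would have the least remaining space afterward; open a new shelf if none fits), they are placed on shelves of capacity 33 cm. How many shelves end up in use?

9

  25 → shelf 1 (new)  [load 25/33]
  21 → shelf 2 (new)  [load 21/33]
  6 → shelf 1  [load 31/33]
  16 → shelf 3 (new)  [load 16/33]
  27 → shelf 4 (new)  [load 27/33]
  12 → shelf 2  [load 33/33]
  25 → shelf 5 (new)  [load 25/33]
  10 → shelf 3  [load 26/33]
  23 → shelf 6 (new)  [load 23/33]
  31 → shelf 7 (new)  [load 31/33]
  16 → shelf 8 (new)  [load 16/33]
  11 → shelf 8  [load 27/33]
  15 → shelf 9 (new)  [load 15/33]
  18 → shelf 9  [load 33/33]
9 shelves opened.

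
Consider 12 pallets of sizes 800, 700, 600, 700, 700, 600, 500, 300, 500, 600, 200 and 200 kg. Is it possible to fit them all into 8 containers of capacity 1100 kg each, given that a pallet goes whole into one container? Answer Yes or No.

A valid assignment using 7 containers:
  container 1: 800 + 300 = 1100
  container 2: 700 + 200 + 200 = 1100
  container 3: 700 = 700
  container 4: 700 = 700
  container 5: 600 + 500 = 1100
  container 6: 600 + 500 = 1100
  container 7: 600 = 600
That uses only 7 ≤ 8, so 8 containers are enough.

Yes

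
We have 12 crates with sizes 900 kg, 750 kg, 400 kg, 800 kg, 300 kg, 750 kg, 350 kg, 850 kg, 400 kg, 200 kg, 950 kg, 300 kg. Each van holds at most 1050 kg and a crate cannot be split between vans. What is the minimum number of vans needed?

8

Total = 950 + 900 + 850 + 800 + 750 + 750 + 400 + 400 + 350 + 300 + 300 + 200 = 6950 kg.
Lower bound: ⌈6950/1050⌉ = 7 vans.
A packing using 8 vans:
  van 1: 950 = 950
  van 2: 900 = 900
  van 3: 850 + 200 = 1050
  van 4: 800 = 800
  van 5: 750 + 300 = 1050
  van 6: 750 + 300 = 1050
  van 7: 400 + 400 = 800
  van 8: 350 = 350
No arrangement into 7 vans stays within capacity, so 8 is optimal.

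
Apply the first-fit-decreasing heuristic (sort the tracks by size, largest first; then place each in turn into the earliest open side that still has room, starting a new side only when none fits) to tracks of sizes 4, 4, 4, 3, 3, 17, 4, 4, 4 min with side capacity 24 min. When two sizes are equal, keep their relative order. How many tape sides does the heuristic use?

2

Sorted descending: 17, 4, 4, 4, 4, 4, 4, 3, 3.
  17 → side 1 (new)  [load 17/24]
  4 → side 1  [load 21/24]
  4 → side 2 (new)  [load 4/24]
  4 → side 2  [load 8/24]
  4 → side 2  [load 12/24]
  4 → side 2  [load 16/24]
  4 → side 2  [load 20/24]
  3 → side 1  [load 24/24]
  3 → side 2  [load 23/24]
2 tape sides opened.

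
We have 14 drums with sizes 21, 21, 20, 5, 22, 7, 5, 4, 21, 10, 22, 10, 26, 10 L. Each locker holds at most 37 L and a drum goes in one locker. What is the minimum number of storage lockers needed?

Total = 26 + 22 + 22 + 21 + 21 + 21 + 20 + 10 + 10 + 10 + 7 + 5 + 5 + 4 = 204 L.
Lower bound: ⌈204/37⌉ = 6 storage lockers.
Also, 7 drums each exceed 37/2 L, and no two of those can share a locker, so at least 7 storage lockers are needed.
A packing using 7 storage lockers:
  locker 1: 26 + 10 = 36
  locker 2: 22 + 10 + 5 = 37
  locker 3: 22 + 10 + 5 = 37
  locker 4: 21 + 7 + 4 = 32
  locker 5: 21 = 21
  locker 6: 21 = 21
  locker 7: 20 = 20
This matches the lower bound, so 7 is optimal.

7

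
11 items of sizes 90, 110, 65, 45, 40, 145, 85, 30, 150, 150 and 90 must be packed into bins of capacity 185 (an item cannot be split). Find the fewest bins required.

Total = 150 + 150 + 145 + 110 + 90 + 90 + 85 + 65 + 45 + 40 + 30 = 1000.
Lower bound: ⌈1000/185⌉ = 6 bins.
A packing using 6 bins:
  bin 1: 150 + 30 = 180
  bin 2: 150 = 150
  bin 3: 145 + 40 = 185
  bin 4: 110 + 65 = 175
  bin 5: 90 + 90 = 180
  bin 6: 85 + 45 = 130
This matches the lower bound, so 6 is optimal.

6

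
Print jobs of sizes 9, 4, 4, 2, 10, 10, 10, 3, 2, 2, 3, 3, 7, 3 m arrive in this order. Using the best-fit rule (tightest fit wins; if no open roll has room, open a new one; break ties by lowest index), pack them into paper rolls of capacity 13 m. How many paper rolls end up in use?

  9 → roll 1 (new)  [load 9/13]
  4 → roll 1  [load 13/13]
  4 → roll 2 (new)  [load 4/13]
  2 → roll 2  [load 6/13]
  10 → roll 3 (new)  [load 10/13]
  10 → roll 4 (new)  [load 10/13]
  10 → roll 5 (new)  [load 10/13]
  3 → roll 3  [load 13/13]
  2 → roll 4  [load 12/13]
  2 → roll 5  [load 12/13]
  3 → roll 2  [load 9/13]
  3 → roll 2  [load 12/13]
  7 → roll 6 (new)  [load 7/13]
  3 → roll 6  [load 10/13]
6 paper rolls opened.

6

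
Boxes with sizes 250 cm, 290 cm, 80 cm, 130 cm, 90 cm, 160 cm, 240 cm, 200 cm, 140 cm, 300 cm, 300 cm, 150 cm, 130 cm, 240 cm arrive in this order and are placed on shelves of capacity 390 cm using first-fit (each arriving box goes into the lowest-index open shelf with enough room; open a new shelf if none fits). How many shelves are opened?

  250 → shelf 1 (new)  [load 250/390]
  290 → shelf 2 (new)  [load 290/390]
  80 → shelf 1  [load 330/390]
  130 → shelf 3 (new)  [load 130/390]
  90 → shelf 2  [load 380/390]
  160 → shelf 3  [load 290/390]
  240 → shelf 4 (new)  [load 240/390]
  200 → shelf 5 (new)  [load 200/390]
  140 → shelf 4  [load 380/390]
  300 → shelf 6 (new)  [load 300/390]
  300 → shelf 7 (new)  [load 300/390]
  150 → shelf 5  [load 350/390]
  130 → shelf 8 (new)  [load 130/390]
  240 → shelf 8  [load 370/390]
8 shelves opened.

8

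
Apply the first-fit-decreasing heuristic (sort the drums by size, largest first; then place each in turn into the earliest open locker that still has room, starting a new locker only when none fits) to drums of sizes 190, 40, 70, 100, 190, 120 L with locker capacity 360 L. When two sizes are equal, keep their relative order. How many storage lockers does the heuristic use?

Sorted descending: 190, 190, 120, 100, 70, 40.
  190 → locker 1 (new)  [load 190/360]
  190 → locker 2 (new)  [load 190/360]
  120 → locker 1  [load 310/360]
  100 → locker 2  [load 290/360]
  70 → locker 2  [load 360/360]
  40 → locker 1  [load 350/360]
2 storage lockers opened.

2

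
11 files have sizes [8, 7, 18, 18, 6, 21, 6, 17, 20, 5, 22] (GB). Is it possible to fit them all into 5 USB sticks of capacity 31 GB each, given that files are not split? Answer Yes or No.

No

Total = 148 GB; ⌈148/31⌉ = 5.
6 files each exceed half the capacity and cannot share a USB stick, forcing at least 6 USB sticks.
At least 6 USB sticks are required, but only 5 are allowed.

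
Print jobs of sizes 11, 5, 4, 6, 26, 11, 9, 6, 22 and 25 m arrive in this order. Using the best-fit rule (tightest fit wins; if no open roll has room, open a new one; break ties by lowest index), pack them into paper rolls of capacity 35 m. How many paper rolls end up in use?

  11 → roll 1 (new)  [load 11/35]
  5 → roll 1  [load 16/35]
  4 → roll 1  [load 20/35]
  6 → roll 1  [load 26/35]
  26 → roll 2 (new)  [load 26/35]
  11 → roll 3 (new)  [load 11/35]
  9 → roll 1  [load 35/35]
  6 → roll 2  [load 32/35]
  22 → roll 3  [load 33/35]
  25 → roll 4 (new)  [load 25/35]
4 paper rolls opened.

4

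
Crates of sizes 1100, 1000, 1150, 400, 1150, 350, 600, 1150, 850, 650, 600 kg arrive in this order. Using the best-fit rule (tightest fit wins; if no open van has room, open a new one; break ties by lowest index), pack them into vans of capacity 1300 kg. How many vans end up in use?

9

  1100 → van 1 (new)  [load 1100/1300]
  1000 → van 2 (new)  [load 1000/1300]
  1150 → van 3 (new)  [load 1150/1300]
  400 → van 4 (new)  [load 400/1300]
  1150 → van 5 (new)  [load 1150/1300]
  350 → van 4  [load 750/1300]
  600 → van 6 (new)  [load 600/1300]
  1150 → van 7 (new)  [load 1150/1300]
  850 → van 8 (new)  [load 850/1300]
  650 → van 6  [load 1250/1300]
  600 → van 9 (new)  [load 600/1300]
9 vans opened.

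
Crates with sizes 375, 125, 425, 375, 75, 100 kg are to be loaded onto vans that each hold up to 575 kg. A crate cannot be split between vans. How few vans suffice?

Total = 425 + 375 + 375 + 125 + 100 + 75 = 1475 kg.
Lower bound: ⌈1475/575⌉ = 3 vans.
A packing using 3 vans:
  van 1: 425 + 125 = 550
  van 2: 375 + 100 + 75 = 550
  van 3: 375 = 375
This matches the lower bound, so 3 is optimal.

3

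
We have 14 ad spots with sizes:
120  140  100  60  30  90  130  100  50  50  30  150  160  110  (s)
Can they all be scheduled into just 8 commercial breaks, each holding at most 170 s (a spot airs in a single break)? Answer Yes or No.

No

Total = 1320 s; ⌈1320/170⌉ = 8.
9 ad spots each exceed half the capacity and cannot share a break, forcing at least 9 commercial breaks.
At least 9 commercial breaks are required, but only 8 are allowed.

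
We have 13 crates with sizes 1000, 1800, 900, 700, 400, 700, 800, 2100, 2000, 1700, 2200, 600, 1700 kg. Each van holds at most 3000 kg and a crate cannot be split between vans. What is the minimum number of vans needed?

Total = 2200 + 2100 + 2000 + 1800 + 1700 + 1700 + 1000 + 900 + 800 + 700 + 700 + 600 + 400 = 16600 kg.
Lower bound: ⌈16600/3000⌉ = 6 vans.
A packing using 6 vans:
  van 1: 2200 + 800 = 3000
  van 2: 2100 + 900 = 3000
  van 3: 2000 + 1000 = 3000
  van 4: 1800 + 700 + 400 = 2900
  van 5: 1700 + 700 + 600 = 3000
  van 6: 1700 = 1700
This matches the lower bound, so 6 is optimal.

6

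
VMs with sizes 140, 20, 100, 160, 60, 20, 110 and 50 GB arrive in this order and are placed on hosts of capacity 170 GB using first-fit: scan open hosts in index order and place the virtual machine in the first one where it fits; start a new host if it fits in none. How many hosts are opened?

5

  140 → host 1 (new)  [load 140/170]
  20 → host 1  [load 160/170]
  100 → host 2 (new)  [load 100/170]
  160 → host 3 (new)  [load 160/170]
  60 → host 2  [load 160/170]
  20 → host 4 (new)  [load 20/170]
  110 → host 4  [load 130/170]
  50 → host 5 (new)  [load 50/170]
5 hosts opened.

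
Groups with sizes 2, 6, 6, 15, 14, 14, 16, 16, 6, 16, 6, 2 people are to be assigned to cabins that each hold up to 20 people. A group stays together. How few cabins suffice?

Total = 16 + 16 + 16 + 15 + 14 + 14 + 6 + 6 + 6 + 6 + 2 + 2 = 119 people.
Lower bound: ⌈119/20⌉ = 6 cabins.
A packing using 7 cabins:
  cabin 1: 16 + 2 + 2 = 20
  cabin 2: 16 = 16
  cabin 3: 16 = 16
  cabin 4: 15 = 15
  cabin 5: 14 + 6 = 20
  cabin 6: 14 + 6 = 20
  cabin 7: 6 + 6 = 12
No arrangement into 6 cabins stays within capacity, so 7 is optimal.

7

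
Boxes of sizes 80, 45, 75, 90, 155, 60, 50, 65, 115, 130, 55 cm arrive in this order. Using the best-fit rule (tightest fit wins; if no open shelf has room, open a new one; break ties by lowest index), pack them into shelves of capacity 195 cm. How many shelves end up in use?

6

  80 → shelf 1 (new)  [load 80/195]
  45 → shelf 1  [load 125/195]
  75 → shelf 2 (new)  [load 75/195]
  90 → shelf 2  [load 165/195]
  155 → shelf 3 (new)  [load 155/195]
  60 → shelf 1  [load 185/195]
  50 → shelf 4 (new)  [load 50/195]
  65 → shelf 4  [load 115/195]
  115 → shelf 5 (new)  [load 115/195]
  130 → shelf 6 (new)  [load 130/195]
  55 → shelf 6  [load 185/195]
6 shelves opened.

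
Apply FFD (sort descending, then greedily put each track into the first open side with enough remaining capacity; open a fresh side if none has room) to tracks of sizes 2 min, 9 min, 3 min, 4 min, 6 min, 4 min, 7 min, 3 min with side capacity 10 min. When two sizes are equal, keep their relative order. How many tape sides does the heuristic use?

Sorted descending: 9, 7, 6, 4, 4, 3, 3, 2.
  9 → side 1 (new)  [load 9/10]
  7 → side 2 (new)  [load 7/10]
  6 → side 3 (new)  [load 6/10]
  4 → side 3  [load 10/10]
  4 → side 4 (new)  [load 4/10]
  3 → side 2  [load 10/10]
  3 → side 4  [load 7/10]
  2 → side 4  [load 9/10]
4 tape sides opened.

4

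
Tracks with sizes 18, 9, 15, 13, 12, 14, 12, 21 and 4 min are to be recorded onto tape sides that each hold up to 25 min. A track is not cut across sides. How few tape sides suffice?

6

Total = 21 + 18 + 15 + 14 + 13 + 12 + 12 + 9 + 4 = 118 min.
Lower bound: ⌈118/25⌉ = 5 tape sides.
A packing using 6 tape sides:
  side 1: 21 + 4 = 25
  side 2: 18 = 18
  side 3: 15 + 9 = 24
  side 4: 14 = 14
  side 5: 13 + 12 = 25
  side 6: 12 = 12
No arrangement into 5 tape sides stays within capacity, so 6 is optimal.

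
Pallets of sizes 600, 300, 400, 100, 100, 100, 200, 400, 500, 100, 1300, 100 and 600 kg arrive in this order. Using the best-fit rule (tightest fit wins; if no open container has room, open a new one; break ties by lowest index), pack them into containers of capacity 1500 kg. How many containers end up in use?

  600 → container 1 (new)  [load 600/1500]
  300 → container 1  [load 900/1500]
  400 → container 1  [load 1300/1500]
  100 → container 1  [load 1400/1500]
  100 → container 1  [load 1500/1500]
  100 → container 2 (new)  [load 100/1500]
  200 → container 2  [load 300/1500]
  400 → container 2  [load 700/1500]
  500 → container 2  [load 1200/1500]
  100 → container 2  [load 1300/1500]
  1300 → container 3 (new)  [load 1300/1500]
  100 → container 2  [load 1400/1500]
  600 → container 4 (new)  [load 600/1500]
4 containers opened.

4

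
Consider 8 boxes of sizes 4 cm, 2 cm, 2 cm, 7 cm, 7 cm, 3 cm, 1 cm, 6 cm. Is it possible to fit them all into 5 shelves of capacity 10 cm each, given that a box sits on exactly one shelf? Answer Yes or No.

A valid assignment using 4 shelves:
  shelf 1: 7 + 3 = 10
  shelf 2: 7 + 2 + 1 = 10
  shelf 3: 6 + 4 = 10
  shelf 4: 2 = 2
That uses only 4 ≤ 5, so 5 shelves are enough.

Yes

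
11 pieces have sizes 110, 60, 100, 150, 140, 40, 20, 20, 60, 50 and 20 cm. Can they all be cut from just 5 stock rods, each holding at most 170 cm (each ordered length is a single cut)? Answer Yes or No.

Yes

A valid assignment using 5 stock rods:
  stock rod 1: 150 + 20 = 170
  stock rod 2: 140 + 20 = 160
  stock rod 3: 110 + 60 = 170
  stock rod 4: 100 + 60 = 160
  stock rod 5: 50 + 40 + 20 = 110
Every load is within 170 cm, so 5 stock rods suffice.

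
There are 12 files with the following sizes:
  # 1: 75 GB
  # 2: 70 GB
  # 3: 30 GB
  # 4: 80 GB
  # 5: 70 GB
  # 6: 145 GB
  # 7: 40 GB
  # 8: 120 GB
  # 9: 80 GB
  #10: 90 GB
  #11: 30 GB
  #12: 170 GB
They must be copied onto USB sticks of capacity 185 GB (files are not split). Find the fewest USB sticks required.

6

Total = 170 + 145 + 120 + 90 + 80 + 80 + 75 + 70 + 70 + 40 + 30 + 30 = 1000 GB.
Lower bound: ⌈1000/185⌉ = 6 USB sticks.
A packing using 6 USB sticks:
  USB stick 1: 170 = 170
  USB stick 2: 145 + 40 = 185
  USB stick 3: 120 + 30 + 30 = 180
  USB stick 4: 90 + 80 = 170
  USB stick 5: 80 + 75 = 155
  USB stick 6: 70 + 70 = 140
This matches the lower bound, so 6 is optimal.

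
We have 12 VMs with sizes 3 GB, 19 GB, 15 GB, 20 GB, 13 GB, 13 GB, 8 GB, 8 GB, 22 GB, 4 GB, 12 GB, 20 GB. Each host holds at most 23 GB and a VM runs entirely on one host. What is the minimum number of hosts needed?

8

Total = 22 + 20 + 20 + 19 + 15 + 13 + 13 + 12 + 8 + 8 + 4 + 3 = 157 GB.
Lower bound: ⌈157/23⌉ = 7 hosts.
Also, 8 VMs each exceed 23/2 GB, and no two of those can share a host, so at least 8 hosts are needed.
A packing using 8 hosts:
  host 1: 22 = 22
  host 2: 20 + 3 = 23
  host 3: 20 = 20
  host 4: 19 + 4 = 23
  host 5: 15 + 8 = 23
  host 6: 13 + 8 = 21
  host 7: 13 = 13
  host 8: 12 = 12
This matches the lower bound, so 8 is optimal.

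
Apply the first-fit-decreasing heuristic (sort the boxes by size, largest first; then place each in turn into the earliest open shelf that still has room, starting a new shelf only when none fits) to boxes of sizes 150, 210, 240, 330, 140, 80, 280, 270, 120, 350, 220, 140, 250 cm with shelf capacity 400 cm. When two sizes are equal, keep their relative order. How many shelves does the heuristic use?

8

Sorted descending: 350, 330, 280, 270, 250, 240, 220, 210, 150, 140, 140, 120, 80.
  350 → shelf 1 (new)  [load 350/400]
  330 → shelf 2 (new)  [load 330/400]
  280 → shelf 3 (new)  [load 280/400]
  270 → shelf 4 (new)  [load 270/400]
  250 → shelf 5 (new)  [load 250/400]
  240 → shelf 6 (new)  [load 240/400]
  220 → shelf 7 (new)  [load 220/400]
  210 → shelf 8 (new)  [load 210/400]
  150 → shelf 5  [load 400/400]
  140 → shelf 6  [load 380/400]
  140 → shelf 7  [load 360/400]
  120 → shelf 3  [load 400/400]
  80 → shelf 4  [load 350/400]
8 shelves opened.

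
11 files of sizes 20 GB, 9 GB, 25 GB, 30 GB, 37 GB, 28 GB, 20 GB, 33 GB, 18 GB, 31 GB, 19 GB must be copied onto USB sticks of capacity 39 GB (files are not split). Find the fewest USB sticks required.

Total = 37 + 33 + 31 + 30 + 28 + 25 + 20 + 20 + 19 + 18 + 9 = 270 GB.
Lower bound: ⌈270/39⌉ = 7 USB sticks.
Also, 8 files each exceed 39/2 GB, and no two of those can share a USB stick, so at least 8 USB sticks are needed.
A packing using 8 USB sticks:
  USB stick 1: 37 = 37
  USB stick 2: 33 = 33
  USB stick 3: 31 = 31
  USB stick 4: 30 + 9 = 39
  USB stick 5: 28 = 28
  USB stick 6: 25 = 25
  USB stick 7: 20 + 19 = 39
  USB stick 8: 20 + 18 = 38
This matches the lower bound, so 8 is optimal.

8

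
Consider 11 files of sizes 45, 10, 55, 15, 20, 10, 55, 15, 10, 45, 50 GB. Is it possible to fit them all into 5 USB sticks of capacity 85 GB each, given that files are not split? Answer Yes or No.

A valid assignment using 5 USB sticks:
  USB stick 1: 55 + 20 + 10 = 85
  USB stick 2: 55 + 15 + 15 = 85
  USB stick 3: 50 + 10 + 10 = 70
  USB stick 4: 45 = 45
  USB stick 5: 45 = 45
Every load is within 85 GB, so 5 USB sticks suffice.

Yes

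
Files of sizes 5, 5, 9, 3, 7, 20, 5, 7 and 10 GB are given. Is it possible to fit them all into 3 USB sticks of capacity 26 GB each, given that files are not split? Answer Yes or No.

A valid assignment using 3 USB sticks:
  USB stick 1: 20 + 5 = 25
  USB stick 2: 10 + 9 + 7 = 26
  USB stick 3: 7 + 5 + 5 + 3 = 20
Every load is within 26 GB, so 3 USB sticks suffice.

Yes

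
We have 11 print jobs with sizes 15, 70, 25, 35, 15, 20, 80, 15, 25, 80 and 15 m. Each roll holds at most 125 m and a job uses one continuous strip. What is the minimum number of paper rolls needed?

4

Total = 80 + 80 + 70 + 35 + 25 + 25 + 20 + 15 + 15 + 15 + 15 = 395 m.
Lower bound: ⌈395/125⌉ = 4 paper rolls.
A packing using 4 paper rolls:
  roll 1: 80 + 35 = 115
  roll 2: 80 + 25 + 20 = 125
  roll 3: 70 + 25 + 15 + 15 = 125
  roll 4: 15 + 15 = 30
This matches the lower bound, so 4 is optimal.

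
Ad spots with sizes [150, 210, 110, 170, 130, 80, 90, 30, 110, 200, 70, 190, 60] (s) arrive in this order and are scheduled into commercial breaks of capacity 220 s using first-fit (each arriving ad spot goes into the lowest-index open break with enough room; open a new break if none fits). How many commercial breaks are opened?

  150 → break 1 (new)  [load 150/220]
  210 → break 2 (new)  [load 210/220]
  110 → break 3 (new)  [load 110/220]
  170 → break 4 (new)  [load 170/220]
  130 → break 5 (new)  [load 130/220]
  80 → break 3  [load 190/220]
  90 → break 5  [load 220/220]
  30 → break 1  [load 180/220]
  110 → break 6 (new)  [load 110/220]
  200 → break 7 (new)  [load 200/220]
  70 → break 6  [load 180/220]
  190 → break 8 (new)  [load 190/220]
  60 → break 9 (new)  [load 60/220]
9 commercial breaks opened.

9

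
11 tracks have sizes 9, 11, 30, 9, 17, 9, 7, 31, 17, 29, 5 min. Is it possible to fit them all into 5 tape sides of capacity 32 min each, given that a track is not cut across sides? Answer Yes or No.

No

Total = 174 min; ⌈174/32⌉ = 6.
At least 6 tape sides are required, but only 5 are allowed.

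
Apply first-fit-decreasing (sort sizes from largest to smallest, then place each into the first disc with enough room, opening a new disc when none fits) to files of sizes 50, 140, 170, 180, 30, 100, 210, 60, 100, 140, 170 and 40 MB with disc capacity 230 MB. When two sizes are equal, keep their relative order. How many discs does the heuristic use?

7

Sorted descending: 210, 180, 170, 170, 140, 140, 100, 100, 60, 50, 40, 30.
  210 → disc 1 (new)  [load 210/230]
  180 → disc 2 (new)  [load 180/230]
  170 → disc 3 (new)  [load 170/230]
  170 → disc 4 (new)  [load 170/230]
  140 → disc 5 (new)  [load 140/230]
  140 → disc 6 (new)  [load 140/230]
  100 → disc 7 (new)  [load 100/230]
  100 → disc 7  [load 200/230]
  60 → disc 3  [load 230/230]
  50 → disc 2  [load 230/230]
  40 → disc 4  [load 210/230]
  30 → disc 5  [load 170/230]
7 discs opened.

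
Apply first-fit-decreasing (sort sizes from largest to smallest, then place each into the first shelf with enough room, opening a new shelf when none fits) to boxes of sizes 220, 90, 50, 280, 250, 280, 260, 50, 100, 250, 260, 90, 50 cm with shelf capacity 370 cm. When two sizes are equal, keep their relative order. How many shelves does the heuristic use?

7

Sorted descending: 280, 280, 260, 260, 250, 250, 220, 100, 90, 90, 50, 50, 50.
  280 → shelf 1 (new)  [load 280/370]
  280 → shelf 2 (new)  [load 280/370]
  260 → shelf 3 (new)  [load 260/370]
  260 → shelf 4 (new)  [load 260/370]
  250 → shelf 5 (new)  [load 250/370]
  250 → shelf 6 (new)  [load 250/370]
  220 → shelf 7 (new)  [load 220/370]
  100 → shelf 3  [load 360/370]
  90 → shelf 1  [load 370/370]
  90 → shelf 2  [load 370/370]
  50 → shelf 4  [load 310/370]
  50 → shelf 4  [load 360/370]
  50 → shelf 5  [load 300/370]
7 shelves opened.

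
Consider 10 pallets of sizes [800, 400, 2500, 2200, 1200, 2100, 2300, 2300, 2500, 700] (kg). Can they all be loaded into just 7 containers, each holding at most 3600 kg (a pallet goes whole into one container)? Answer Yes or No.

A valid assignment using 6 containers:
  container 1: 2500 + 800 = 3300
  container 2: 2500 + 700 + 400 = 3600
  container 3: 2300 + 1200 = 3500
  container 4: 2300 = 2300
  container 5: 2200 = 2200
  container 6: 2100 = 2100
That uses only 6 ≤ 7, so 7 containers are enough.

Yes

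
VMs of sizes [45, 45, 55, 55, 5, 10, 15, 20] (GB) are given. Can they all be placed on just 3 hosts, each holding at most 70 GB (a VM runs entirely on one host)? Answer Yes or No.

Total = 250 GB; ⌈250/70⌉ = 4.
At least 4 hosts are required, but only 3 are allowed.

No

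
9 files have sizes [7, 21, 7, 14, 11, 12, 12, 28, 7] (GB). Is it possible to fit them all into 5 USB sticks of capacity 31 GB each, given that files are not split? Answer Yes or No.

A valid assignment using 5 USB sticks:
  USB stick 1: 28 = 28
  USB stick 2: 21 + 7 = 28
  USB stick 3: 14 + 12 = 26
  USB stick 4: 12 + 11 + 7 = 30
  USB stick 5: 7 = 7
Every load is within 31 GB, so 5 USB sticks suffice.

Yes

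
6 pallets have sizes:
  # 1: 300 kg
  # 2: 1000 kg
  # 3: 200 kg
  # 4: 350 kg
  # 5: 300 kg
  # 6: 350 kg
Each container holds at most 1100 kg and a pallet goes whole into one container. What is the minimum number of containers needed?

Total = 1000 + 350 + 350 + 300 + 300 + 200 = 2500 kg.
Lower bound: ⌈2500/1100⌉ = 3 containers.
A packing using 3 containers:
  container 1: 1000 = 1000
  container 2: 350 + 350 + 300 = 1000
  container 3: 300 + 200 = 500
This matches the lower bound, so 3 is optimal.

3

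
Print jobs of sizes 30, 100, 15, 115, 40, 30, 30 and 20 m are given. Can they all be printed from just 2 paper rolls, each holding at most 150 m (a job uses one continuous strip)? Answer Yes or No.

No

Total = 380 m; ⌈380/150⌉ = 3.
At least 3 paper rolls are required, but only 2 are allowed.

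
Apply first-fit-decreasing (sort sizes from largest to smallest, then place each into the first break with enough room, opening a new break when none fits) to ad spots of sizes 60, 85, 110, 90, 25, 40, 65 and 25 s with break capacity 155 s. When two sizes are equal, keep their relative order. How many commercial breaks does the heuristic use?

Sorted descending: 110, 90, 85, 65, 60, 40, 25, 25.
  110 → break 1 (new)  [load 110/155]
  90 → break 2 (new)  [load 90/155]
  85 → break 3 (new)  [load 85/155]
  65 → break 2  [load 155/155]
  60 → break 3  [load 145/155]
  40 → break 1  [load 150/155]
  25 → break 4 (new)  [load 25/155]
  25 → break 4  [load 50/155]
4 commercial breaks opened.

4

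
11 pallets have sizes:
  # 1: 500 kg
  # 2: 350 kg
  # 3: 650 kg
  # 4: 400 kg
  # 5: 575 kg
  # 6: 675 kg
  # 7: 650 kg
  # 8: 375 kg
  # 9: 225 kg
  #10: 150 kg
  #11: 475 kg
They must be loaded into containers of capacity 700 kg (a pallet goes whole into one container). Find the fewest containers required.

Total = 675 + 650 + 650 + 575 + 500 + 475 + 400 + 375 + 350 + 225 + 150 = 5025 kg.
Lower bound: ⌈5025/700⌉ = 8 containers.
A packing using 9 containers:
  container 1: 675 = 675
  container 2: 650 = 650
  container 3: 650 = 650
  container 4: 575 = 575
  container 5: 500 + 150 = 650
  container 6: 475 + 225 = 700
  container 7: 400 = 400
  container 8: 375 = 375
  container 9: 350 = 350
No arrangement into 8 containers stays within capacity, so 9 is optimal.

9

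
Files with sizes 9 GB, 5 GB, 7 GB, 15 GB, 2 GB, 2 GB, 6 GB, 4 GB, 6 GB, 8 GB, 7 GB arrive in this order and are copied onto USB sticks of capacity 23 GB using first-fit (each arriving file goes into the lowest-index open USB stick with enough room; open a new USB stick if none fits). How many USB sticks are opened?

4

  9 → USB stick 1 (new)  [load 9/23]
  5 → USB stick 1  [load 14/23]
  7 → USB stick 1  [load 21/23]
  15 → USB stick 2 (new)  [load 15/23]
  2 → USB stick 1  [load 23/23]
  2 → USB stick 2  [load 17/23]
  6 → USB stick 2  [load 23/23]
  4 → USB stick 3 (new)  [load 4/23]
  6 → USB stick 3  [load 10/23]
  8 → USB stick 3  [load 18/23]
  7 → USB stick 4 (new)  [load 7/23]
4 USB sticks opened.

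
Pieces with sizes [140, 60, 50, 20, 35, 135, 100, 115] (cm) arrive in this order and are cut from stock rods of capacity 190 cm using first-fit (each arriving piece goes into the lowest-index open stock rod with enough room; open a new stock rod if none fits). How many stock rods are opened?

  140 → stock rod 1 (new)  [load 140/190]
  60 → stock rod 2 (new)  [load 60/190]
  50 → stock rod 1  [load 190/190]
  20 → stock rod 2  [load 80/190]
  35 → stock rod 2  [load 115/190]
  135 → stock rod 3 (new)  [load 135/190]
  100 → stock rod 4 (new)  [load 100/190]
  115 → stock rod 5 (new)  [load 115/190]
5 stock rods opened.

5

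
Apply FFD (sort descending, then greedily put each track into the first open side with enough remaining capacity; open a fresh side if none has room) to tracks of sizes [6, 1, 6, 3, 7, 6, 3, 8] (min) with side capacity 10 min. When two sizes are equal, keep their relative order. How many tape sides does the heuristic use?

Sorted descending: 8, 7, 6, 6, 6, 3, 3, 1.
  8 → side 1 (new)  [load 8/10]
  7 → side 2 (new)  [load 7/10]
  6 → side 3 (new)  [load 6/10]
  6 → side 4 (new)  [load 6/10]
  6 → side 5 (new)  [load 6/10]
  3 → side 2  [load 10/10]
  3 → side 3  [load 9/10]
  1 → side 1  [load 9/10]
5 tape sides opened.

5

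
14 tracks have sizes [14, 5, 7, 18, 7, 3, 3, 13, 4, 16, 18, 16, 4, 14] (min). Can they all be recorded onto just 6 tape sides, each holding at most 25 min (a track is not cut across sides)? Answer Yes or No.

Total = 142 min; ⌈142/25⌉ = 6.
7 tracks each exceed half the capacity and cannot share a side, forcing at least 7 tape sides.
At least 7 tape sides are required, but only 6 are allowed.

No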